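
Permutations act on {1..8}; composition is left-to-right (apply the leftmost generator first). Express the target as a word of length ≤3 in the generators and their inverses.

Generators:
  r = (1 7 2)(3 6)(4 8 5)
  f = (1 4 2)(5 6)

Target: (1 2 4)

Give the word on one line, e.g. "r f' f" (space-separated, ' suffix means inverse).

f f

  after f: (1 4 2)(5 6)
  after f: (1 2 4)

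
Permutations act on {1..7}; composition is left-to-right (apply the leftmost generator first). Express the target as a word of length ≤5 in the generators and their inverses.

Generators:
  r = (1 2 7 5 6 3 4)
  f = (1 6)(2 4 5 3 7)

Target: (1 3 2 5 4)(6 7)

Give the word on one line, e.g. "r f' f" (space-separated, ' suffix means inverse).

f' r f' r' f'

  after f': (1 6)(2 7 3 5 4)
  after r: (1 3 6 2 5)(4 7)
  after f': (1 5 6 7 2 4 3)
  after r': (1 7)(2 3 4 6)
  after f': (1 3 2 5 4)(6 7)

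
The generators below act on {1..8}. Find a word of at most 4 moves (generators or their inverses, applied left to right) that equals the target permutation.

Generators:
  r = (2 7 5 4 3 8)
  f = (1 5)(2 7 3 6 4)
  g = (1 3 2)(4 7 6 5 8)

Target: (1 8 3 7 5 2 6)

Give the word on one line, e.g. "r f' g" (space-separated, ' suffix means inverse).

f r g'

  after f: (1 5)(2 7 3 6 4)
  after r: (1 4 7 8 2 5)(3 6)
  after g': (1 8 3 7 5 2 6)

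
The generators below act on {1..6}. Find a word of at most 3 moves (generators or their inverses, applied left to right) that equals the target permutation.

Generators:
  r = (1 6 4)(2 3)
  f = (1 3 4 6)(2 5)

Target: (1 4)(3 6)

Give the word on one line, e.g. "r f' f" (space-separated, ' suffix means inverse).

  after f': (1 6 4 3)(2 5)
  after f': (1 4)(3 6)

f' f'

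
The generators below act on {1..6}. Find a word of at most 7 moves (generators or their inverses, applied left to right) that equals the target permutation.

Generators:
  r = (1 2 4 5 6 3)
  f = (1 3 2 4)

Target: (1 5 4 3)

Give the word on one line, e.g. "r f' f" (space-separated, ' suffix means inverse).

  after f': (1 4 2 3)
  after f': (1 2)(3 4)
  after r': (2 3)(4 6 5)
  after f': (1 4 6 5 2)
  after r: (1 5 4 3)

f' f' r' f' r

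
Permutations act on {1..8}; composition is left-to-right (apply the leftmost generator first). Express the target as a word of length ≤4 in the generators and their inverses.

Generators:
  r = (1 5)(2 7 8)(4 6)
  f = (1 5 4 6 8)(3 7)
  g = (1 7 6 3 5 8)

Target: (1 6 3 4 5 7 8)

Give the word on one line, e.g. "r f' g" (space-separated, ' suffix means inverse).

g' f'

  after g': (1 8 5 3 6 7)
  after f': (1 6 3 4 5 7 8)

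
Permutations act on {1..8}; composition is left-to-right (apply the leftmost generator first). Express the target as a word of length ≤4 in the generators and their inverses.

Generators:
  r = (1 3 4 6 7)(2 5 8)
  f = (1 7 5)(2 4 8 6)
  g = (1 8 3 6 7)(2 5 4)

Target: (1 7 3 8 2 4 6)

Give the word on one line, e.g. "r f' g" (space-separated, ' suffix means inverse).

  after g': (1 7 6 3 8)(2 4 5)
  after f: (1 5 4)(2 8 7)(3 6)
  after f: (2 6 3)(4 7)(5 8)
  after r': (1 7 3 8 2 4 6)

g' f f r'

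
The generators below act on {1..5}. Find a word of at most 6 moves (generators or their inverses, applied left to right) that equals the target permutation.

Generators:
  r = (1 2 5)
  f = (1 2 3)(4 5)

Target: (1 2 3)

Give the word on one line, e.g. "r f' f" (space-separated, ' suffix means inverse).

f f f f

  after f: (1 2 3)(4 5)
  after f: (1 3 2)
  after f: (4 5)
  after f: (1 2 3)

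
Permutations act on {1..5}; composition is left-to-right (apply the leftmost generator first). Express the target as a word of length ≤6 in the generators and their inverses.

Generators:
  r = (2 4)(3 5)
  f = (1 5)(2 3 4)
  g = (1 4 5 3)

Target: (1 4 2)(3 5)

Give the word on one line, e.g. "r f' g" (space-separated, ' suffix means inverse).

  after g': (1 3 5 4)
  after f': (1 2 4 5 3)
  after g': (1 2)
  after r': (1 4 2)(3 5)

g' f' g' r'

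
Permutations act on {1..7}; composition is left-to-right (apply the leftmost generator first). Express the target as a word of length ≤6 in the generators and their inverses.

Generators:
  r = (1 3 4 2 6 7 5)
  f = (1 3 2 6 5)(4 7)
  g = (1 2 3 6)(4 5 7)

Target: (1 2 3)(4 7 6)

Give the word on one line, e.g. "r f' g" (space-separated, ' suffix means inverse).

  after r: (1 3 4 2 6 7 5)
  after r: (1 4 6 5 3 2 7)
  after r: (1 2 5 4 7 3 6)
  after f': (1 3 2 6 5 7)
  after g': (1 2 3)(4 7 6)

r r r f' g'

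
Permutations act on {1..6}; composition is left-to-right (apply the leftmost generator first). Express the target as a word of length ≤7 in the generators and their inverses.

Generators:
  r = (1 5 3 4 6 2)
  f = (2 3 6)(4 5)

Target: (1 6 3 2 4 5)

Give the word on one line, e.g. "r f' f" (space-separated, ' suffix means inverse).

  after r: (1 5 3 4 6 2)
  after f: (1 4 2)(3 5 6)
  after r': (1 3)(4 6 5)
  after f': (1 2 6 4 3)
  after r': (1 6 3 2 4 5)

r f r' f' r'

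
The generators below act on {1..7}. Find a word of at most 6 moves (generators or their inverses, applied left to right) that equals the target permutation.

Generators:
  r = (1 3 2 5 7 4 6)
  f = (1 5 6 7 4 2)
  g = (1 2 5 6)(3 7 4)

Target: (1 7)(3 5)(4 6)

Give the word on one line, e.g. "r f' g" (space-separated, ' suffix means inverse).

  after r: (1 3 2 5 7 4 6)
  after r: (1 2 7 6 3 5 4)
  after g': (2 3)(4 6)(5 7)
  after g': (1 6 7 2 4 5 3)
  after f: (1 7)(3 5)(4 6)

r r g' g' f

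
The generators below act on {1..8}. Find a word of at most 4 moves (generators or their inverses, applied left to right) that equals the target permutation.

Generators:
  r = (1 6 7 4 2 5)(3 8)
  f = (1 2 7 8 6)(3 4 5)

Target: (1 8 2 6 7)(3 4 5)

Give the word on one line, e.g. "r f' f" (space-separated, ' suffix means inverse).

  after f': (1 6 8 7 2)(3 5 4)
  after f': (1 8 2 6 7)(3 4 5)

f' f'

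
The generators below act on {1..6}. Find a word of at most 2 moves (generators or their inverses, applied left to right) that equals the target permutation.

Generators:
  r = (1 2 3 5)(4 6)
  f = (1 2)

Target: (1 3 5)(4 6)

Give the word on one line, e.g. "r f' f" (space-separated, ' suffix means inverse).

  after f': (1 2)
  after r: (1 3 5)(4 6)

f' r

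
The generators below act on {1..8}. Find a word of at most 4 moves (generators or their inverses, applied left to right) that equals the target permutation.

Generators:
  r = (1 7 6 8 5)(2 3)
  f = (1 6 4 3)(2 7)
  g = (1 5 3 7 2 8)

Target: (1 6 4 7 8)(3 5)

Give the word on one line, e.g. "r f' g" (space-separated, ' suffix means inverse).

f g

  after f: (1 6 4 3)(2 7)
  after g: (1 6 4 7 8)(3 5)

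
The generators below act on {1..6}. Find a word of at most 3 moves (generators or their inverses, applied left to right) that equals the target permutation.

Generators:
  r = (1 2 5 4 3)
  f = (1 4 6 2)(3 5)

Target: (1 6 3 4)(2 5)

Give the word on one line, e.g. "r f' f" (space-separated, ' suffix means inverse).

f' f' r'

  after f': (1 2 6 4)(3 5)
  after f': (1 6)(2 4)
  after r': (1 6 3 4)(2 5)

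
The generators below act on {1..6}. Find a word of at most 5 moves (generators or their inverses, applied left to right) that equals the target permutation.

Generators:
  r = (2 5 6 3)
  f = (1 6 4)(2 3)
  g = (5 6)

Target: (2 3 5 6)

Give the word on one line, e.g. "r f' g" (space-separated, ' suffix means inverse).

g r' g

  after g: (5 6)
  after r': (2 3 6)
  after g: (2 3 5 6)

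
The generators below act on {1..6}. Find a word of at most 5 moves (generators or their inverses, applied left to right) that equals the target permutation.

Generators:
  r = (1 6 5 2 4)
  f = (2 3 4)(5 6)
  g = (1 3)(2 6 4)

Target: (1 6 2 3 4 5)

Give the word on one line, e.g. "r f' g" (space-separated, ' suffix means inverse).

f r' g g

  after f: (2 3 4)(5 6)
  after r': (1 4 5)(2 3)
  after g: (1 2)(3 6 4 5)
  after g: (1 6 2 3 4 5)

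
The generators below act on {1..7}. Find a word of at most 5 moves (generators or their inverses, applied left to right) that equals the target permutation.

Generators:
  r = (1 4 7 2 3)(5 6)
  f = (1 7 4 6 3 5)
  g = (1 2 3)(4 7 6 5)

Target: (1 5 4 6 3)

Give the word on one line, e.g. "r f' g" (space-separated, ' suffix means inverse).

  after g: (1 2 3)(4 7 6 5)
  after r: (1 3 4 2)(5 7)
  after g: (3 7 4)(5 6)
  after f': (1 5 4 6 3)

g r g f'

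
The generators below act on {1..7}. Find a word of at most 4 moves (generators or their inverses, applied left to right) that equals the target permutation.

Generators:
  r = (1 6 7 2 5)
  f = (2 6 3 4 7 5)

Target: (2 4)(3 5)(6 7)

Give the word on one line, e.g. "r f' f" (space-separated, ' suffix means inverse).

  after f': (2 5 7 4 3 6)
  after f': (2 7 3)(4 6 5)
  after f': (2 4)(3 5)(6 7)

f' f' f'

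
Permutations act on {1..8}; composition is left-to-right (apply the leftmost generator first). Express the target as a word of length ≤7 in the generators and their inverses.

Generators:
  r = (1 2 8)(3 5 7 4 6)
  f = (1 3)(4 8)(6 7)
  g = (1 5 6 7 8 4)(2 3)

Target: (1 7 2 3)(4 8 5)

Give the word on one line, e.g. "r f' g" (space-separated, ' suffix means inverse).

r g' f' g' r'

  after r: (1 2 8)(3 5 7 4 6)
  after g': (1 3)(2 7 8 4 5 6)
  after f': (2 6)(4 5 7)
  after g': (1 4)(2 5 6 3)(7 8)
  after r': (1 7 2 3)(4 8 5)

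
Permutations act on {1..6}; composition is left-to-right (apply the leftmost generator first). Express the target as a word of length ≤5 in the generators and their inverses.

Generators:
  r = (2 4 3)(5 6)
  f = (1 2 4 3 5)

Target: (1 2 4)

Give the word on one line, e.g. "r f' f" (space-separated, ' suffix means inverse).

  after f: (1 2 4 3 5)
  after r': (1 3 6 5)
  after r': (1 4 2 3 5)
  after f': (1 2 4)

f r' r' f'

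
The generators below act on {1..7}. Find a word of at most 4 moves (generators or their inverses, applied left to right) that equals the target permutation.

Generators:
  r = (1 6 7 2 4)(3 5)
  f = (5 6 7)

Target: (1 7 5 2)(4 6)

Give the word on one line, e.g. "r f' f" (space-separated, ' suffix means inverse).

  after f: (5 6 7)
  after r: (1 6 2 4)(3 5 7)
  after r: (1 7 5 2)(4 6)

f r r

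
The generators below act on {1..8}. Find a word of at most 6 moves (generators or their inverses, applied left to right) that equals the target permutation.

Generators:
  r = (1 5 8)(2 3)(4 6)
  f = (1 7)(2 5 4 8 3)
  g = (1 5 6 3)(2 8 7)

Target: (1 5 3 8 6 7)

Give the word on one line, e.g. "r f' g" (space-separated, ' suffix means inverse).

f r' f g

  after f: (1 7)(2 5 4 8 3)
  after r': (1 7 8 2)(4 5 6)
  after f: (2 7 3)(5 6 8)
  after g: (1 5 3 8 6 7)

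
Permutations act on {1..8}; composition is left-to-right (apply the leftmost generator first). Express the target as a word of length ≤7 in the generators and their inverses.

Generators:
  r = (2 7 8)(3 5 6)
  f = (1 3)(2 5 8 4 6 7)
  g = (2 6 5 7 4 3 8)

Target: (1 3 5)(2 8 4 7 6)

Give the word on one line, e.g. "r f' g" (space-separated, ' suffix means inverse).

  after r': (2 8 7)(3 6 5)
  after g': (2 3)(4 7 8 5)
  after r': (2 6 5 4)(3 8)
  after g: (2 5 3)(4 6 7)
  after f: (1 3 5)(2 8 4 7 6)

r' g' r' g f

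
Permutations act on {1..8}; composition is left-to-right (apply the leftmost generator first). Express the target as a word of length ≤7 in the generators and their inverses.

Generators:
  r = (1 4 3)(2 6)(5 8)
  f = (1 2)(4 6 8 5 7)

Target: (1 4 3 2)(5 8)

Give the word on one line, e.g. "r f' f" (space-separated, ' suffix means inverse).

  after f': (1 2)(4 7 5 8 6)
  after r: (1 6 3)(2 4 7 8)
  after r: (1 2 3 4 7 5 8 6)
  after f: (2 3 6)
  after r: (1 4 3 2)(5 8)

f' r r f r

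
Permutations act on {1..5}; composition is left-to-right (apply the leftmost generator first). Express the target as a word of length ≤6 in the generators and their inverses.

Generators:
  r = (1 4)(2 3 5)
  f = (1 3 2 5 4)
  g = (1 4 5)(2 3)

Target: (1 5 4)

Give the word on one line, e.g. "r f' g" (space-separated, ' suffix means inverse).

g' g' g' g'

  after g': (1 5 4)(2 3)
  after g': (1 4 5)
  after g': (2 3)
  after g': (1 5 4)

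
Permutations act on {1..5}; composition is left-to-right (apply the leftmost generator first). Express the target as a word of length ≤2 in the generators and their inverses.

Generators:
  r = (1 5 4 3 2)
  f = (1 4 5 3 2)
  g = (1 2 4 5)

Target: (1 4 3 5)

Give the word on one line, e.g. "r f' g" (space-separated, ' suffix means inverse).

  after g': (1 5 4 2)
  after f': (1 4 3 5)

g' f'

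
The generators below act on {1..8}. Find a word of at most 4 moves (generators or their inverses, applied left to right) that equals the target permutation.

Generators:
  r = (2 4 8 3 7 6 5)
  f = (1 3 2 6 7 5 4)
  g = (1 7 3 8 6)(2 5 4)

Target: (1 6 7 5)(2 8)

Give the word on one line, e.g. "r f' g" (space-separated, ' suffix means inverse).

f f r' r'

  after f: (1 3 2 6 7 5 4)
  after f: (1 2 7 4 3 6 5)
  after r': (1 5)(2 3 7)(4 8)
  after r': (1 6 7 5)(2 8)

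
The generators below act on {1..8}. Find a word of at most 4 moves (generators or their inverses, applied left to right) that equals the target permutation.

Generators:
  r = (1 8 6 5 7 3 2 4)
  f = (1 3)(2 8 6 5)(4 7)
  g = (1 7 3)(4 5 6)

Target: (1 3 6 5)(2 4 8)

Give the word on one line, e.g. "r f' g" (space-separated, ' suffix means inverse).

g' f' g'

  after g': (1 3 7)(4 6 5)
  after f': (2 5 7 3 4 8)
  after g': (1 3 6 5)(2 4 8)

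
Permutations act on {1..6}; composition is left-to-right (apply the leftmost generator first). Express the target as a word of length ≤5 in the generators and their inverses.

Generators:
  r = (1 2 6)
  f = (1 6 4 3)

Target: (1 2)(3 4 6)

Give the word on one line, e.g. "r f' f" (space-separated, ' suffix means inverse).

  after r: (1 2 6)
  after f: (1 2 4 3)
  after f: (1 2 3 6 4)
  after f: (1 2)(3 4 6)

r f f f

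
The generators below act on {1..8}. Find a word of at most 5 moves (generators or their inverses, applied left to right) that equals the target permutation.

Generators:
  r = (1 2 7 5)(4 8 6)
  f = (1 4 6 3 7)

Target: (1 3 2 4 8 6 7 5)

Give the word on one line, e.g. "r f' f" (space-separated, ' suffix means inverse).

f r' f

  after f: (1 4 6 3 7)
  after r': (1 6 3 2)(4 8)(5 7)
  after f: (1 3 2 4 8 6 7 5)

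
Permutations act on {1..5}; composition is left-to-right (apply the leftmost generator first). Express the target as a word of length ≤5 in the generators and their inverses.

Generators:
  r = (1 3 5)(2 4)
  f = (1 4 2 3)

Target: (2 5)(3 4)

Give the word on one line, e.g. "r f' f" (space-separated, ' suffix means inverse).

f r f' f'

  after f: (1 4 2 3)
  after r: (1 2 5)
  after f': (1 4)(2 5 3)
  after f': (2 5)(3 4)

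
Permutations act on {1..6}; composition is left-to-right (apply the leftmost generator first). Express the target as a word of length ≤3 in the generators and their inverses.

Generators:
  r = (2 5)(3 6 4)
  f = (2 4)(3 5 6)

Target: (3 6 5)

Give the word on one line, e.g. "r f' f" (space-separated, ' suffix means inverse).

  after f: (2 4)(3 5 6)
  after f: (3 6 5)

f f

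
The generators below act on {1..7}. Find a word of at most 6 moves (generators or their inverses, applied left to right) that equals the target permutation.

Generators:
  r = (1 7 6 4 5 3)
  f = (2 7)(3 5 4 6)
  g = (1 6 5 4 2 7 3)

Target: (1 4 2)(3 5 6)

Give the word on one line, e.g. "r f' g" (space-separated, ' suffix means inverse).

  after r: (1 7 6 4 5 3)
  after f': (1 2 7 4 3)(5 6)
  after g: (1 7 2 3 6 4)
  after r: (1 6 5 3 4 7 2)
  after f': (1 4 2)(3 5 6)

r f' g r f'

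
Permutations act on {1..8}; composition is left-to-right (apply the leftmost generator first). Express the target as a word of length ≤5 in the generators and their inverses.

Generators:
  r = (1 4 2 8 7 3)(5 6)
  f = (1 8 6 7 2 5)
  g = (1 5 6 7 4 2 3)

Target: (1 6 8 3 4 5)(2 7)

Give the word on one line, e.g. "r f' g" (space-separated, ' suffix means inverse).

  after r': (1 3 7 8 2 4)(5 6)
  after g: (3 4 5 7 8)
  after g: (1 5 4 6 7 8)(2 3)
  after r': (1 6 8 3 4 5)(2 7)

r' g g r'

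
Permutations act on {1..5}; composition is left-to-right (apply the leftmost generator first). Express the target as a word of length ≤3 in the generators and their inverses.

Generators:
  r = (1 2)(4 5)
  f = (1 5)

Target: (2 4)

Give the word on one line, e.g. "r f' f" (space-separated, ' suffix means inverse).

  after r': (1 2)(4 5)
  after f: (1 2 5 4)
  after r': (2 4)

r' f r'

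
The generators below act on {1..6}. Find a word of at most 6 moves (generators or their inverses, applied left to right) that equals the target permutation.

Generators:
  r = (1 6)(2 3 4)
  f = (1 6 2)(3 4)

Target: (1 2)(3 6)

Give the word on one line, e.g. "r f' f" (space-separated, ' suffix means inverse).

  after f: (1 6 2)(3 4)
  after r: (2 6 3)
  after f: (1 6 4 3)
  after f: (1 2)(3 6)

f r f f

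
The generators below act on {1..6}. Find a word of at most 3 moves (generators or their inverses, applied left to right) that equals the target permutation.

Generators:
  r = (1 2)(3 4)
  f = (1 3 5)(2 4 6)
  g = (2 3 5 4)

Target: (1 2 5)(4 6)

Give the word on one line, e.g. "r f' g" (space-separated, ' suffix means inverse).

  after f: (1 3 5)(2 4 6)
  after g': (1 2 5)(4 6)

f g'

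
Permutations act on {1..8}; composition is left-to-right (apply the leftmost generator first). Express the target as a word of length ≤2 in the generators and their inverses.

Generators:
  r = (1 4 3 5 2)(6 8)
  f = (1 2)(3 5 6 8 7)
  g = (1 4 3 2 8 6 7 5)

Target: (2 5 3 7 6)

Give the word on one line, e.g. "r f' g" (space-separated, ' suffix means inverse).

  after r: (1 4 3 5 2)(6 8)
  after g': (2 5 3 7 6)

r g'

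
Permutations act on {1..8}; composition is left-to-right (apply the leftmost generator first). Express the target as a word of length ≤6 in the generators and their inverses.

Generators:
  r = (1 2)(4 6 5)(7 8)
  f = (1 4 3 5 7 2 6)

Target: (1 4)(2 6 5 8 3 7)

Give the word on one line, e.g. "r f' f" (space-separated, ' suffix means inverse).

  after f: (1 4 3 5 7 2 6)
  after r': (1 5 8 7)(2 4 3 6)
  after f': (1 3 2)(5 8)(6 7)
  after f': (1 4)(2 6 5 8 3 7)

f r' f' f'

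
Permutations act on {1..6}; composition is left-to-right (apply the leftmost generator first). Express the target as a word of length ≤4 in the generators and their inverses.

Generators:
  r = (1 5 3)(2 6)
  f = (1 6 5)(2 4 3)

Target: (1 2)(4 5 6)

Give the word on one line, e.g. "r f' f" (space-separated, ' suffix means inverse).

  after r': (1 3 5)(2 6)
  after f: (1 2 5 6 4 3)
  after r: (1 6 4)(2 3 5)
  after r: (1 2)(4 5 6)

r' f r r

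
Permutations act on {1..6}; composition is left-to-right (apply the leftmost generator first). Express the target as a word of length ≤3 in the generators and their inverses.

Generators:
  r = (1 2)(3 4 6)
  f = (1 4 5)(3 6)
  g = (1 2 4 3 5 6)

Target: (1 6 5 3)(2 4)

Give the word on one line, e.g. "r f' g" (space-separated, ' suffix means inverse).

  after f': (1 5 4)(3 6)
  after g: (1 6 5 3)(2 4)

f' g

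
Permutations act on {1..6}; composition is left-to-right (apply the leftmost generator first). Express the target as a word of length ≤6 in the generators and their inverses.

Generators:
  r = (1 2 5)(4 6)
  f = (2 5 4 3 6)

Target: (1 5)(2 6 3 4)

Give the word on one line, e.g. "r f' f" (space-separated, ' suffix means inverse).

  after f': (2 6 3 4 5)
  after f': (2 3 5 6 4)
  after r': (1 5 4)(2 3)
  after f': (1 2 4)(3 6)
  after r: (1 5)(2 6 3 4)

f' f' r' f' r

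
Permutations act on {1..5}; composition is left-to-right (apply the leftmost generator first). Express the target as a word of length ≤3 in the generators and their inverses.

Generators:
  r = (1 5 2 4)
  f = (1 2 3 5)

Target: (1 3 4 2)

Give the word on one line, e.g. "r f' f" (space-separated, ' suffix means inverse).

  after f': (1 5 3 2)
  after r: (1 2 5 3 4)
  after f: (1 3 4 2)

f' r f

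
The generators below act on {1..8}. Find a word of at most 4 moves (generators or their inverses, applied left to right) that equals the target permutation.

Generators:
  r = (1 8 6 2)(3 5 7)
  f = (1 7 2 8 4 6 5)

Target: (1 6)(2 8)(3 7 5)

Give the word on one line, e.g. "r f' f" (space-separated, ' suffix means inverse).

r r

  after r: (1 8 6 2)(3 5 7)
  after r: (1 6)(2 8)(3 7 5)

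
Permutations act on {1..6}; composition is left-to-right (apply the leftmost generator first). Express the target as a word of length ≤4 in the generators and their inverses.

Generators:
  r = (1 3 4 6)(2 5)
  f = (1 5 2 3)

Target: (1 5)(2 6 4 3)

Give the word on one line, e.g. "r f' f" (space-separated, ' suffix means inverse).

f' f' r'

  after f': (1 3 2 5)
  after f': (1 2)(3 5)
  after r': (1 5)(2 6 4 3)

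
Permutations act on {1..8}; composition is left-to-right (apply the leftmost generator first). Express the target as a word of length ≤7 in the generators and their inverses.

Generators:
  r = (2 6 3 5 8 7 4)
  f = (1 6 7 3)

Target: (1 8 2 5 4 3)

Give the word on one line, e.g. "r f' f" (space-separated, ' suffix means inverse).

f r' r' r' r'

  after f: (1 6 7 3)
  after r': (1 2 4 7 6 8 5 3)
  after r': (1 4 8 3)(2 7)(5 6)
  after r': (1 7 4 5 2 8 6 3)
  after r': (1 8 2 5 4 3)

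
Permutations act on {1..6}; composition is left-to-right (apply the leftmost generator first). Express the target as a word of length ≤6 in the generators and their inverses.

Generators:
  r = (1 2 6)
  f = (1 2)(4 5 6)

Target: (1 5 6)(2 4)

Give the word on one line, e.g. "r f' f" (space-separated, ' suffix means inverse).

  after r: (1 2 6)
  after f': (2 5 4 6)
  after r': (1 6)(2 5 4)
  after f: (1 4)(2 6)
  after f: (1 5 6)(2 4)

r f' r' f f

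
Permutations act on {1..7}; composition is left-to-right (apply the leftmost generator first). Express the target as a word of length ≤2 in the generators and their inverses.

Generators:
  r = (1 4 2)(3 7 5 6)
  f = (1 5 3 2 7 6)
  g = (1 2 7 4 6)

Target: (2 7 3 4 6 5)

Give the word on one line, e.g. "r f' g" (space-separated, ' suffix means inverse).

  after r': (1 2 4)(3 6 5 7)
  after g': (2 7 3 4 6 5)

r' g'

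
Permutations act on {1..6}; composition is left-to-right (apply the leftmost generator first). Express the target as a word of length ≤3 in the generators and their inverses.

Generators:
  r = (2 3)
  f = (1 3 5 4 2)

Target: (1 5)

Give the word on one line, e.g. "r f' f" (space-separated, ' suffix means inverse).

  after f': (1 2 4 5 3)
  after r: (1 3)(2 4 5)
  after f: (1 5)

f' r f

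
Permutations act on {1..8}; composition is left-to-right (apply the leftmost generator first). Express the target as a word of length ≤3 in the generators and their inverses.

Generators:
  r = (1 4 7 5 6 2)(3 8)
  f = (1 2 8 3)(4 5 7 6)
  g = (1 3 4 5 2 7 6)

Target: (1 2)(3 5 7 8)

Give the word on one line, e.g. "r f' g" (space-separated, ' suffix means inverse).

  after f: (1 2 8 3)(4 5 7 6)
  after r: (2 3 4 6 7)
  after f: (1 2)(3 5 7 8)

f r f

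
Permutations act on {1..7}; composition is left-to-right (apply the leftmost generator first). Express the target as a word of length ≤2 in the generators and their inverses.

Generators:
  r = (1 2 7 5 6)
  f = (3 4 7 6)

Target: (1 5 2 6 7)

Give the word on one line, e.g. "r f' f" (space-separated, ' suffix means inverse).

r' r'

  after r': (1 6 5 7 2)
  after r': (1 5 2 6 7)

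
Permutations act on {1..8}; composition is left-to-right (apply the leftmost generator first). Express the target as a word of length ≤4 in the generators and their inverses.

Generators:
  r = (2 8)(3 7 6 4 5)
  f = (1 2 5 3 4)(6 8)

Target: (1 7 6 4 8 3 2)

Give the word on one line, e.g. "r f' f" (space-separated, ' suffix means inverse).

f r' f r'

  after f: (1 2 5 3 4)(6 8)
  after r': (1 8 7 3 6 2 4)
  after f: (1 6 5 3 8 7 4 2)
  after r': (1 7 6 4 8 3 2)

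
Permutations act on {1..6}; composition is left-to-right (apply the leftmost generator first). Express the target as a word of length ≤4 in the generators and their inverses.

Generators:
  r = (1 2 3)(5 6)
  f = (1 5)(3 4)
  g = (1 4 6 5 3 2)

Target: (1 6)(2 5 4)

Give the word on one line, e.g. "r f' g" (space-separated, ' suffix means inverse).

  after f': (1 5)(3 4)
  after r': (1 6 5 3 4 2)
  after f: (1 6)(2 5 4)

f' r' f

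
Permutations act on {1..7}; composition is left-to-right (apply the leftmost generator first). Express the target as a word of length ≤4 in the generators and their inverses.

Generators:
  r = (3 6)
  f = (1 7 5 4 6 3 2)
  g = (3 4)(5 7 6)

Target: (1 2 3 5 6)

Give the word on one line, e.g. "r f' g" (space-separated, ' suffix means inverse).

  after g': (3 4)(5 6 7)
  after r: (3 4 6 7 5)
  after f': (1 2 3 5 6)

g' r f'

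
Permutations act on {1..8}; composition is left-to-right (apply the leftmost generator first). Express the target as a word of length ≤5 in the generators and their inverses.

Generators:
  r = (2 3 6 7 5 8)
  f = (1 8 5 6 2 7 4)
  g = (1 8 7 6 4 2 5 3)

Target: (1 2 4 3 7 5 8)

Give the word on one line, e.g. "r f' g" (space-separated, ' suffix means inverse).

  after r: (2 3 6 7 5 8)
  after r: (2 6 5)(3 7 8)
  after g: (1 8)(2 4)(3 6)
  after r: (1 2 4 3 7 5 8)

r r g r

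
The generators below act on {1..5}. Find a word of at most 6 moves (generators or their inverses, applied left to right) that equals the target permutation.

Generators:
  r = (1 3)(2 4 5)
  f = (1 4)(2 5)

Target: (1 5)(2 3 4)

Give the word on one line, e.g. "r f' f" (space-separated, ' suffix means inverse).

r' r' f' r' f'

  after r': (1 3)(2 5 4)
  after r': (2 4 5)
  after f': (1 4 2)
  after r': (1 2 3)(4 5)
  after f': (1 5)(2 3 4)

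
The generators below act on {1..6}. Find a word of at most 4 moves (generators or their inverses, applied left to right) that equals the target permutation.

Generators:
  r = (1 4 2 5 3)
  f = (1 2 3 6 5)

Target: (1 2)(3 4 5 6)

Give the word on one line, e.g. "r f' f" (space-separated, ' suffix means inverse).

r' f f r'

  after r': (1 3 5 2 4)
  after f: (1 6 5 3)(2 4)
  after f: (1 5 6)(2 4 3)
  after r': (1 2)(3 4 5 6)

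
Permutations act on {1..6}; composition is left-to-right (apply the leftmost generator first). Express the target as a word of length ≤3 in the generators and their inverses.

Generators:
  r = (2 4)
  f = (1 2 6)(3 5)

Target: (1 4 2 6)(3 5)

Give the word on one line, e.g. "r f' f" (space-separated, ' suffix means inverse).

f r

  after f: (1 2 6)(3 5)
  after r: (1 4 2 6)(3 5)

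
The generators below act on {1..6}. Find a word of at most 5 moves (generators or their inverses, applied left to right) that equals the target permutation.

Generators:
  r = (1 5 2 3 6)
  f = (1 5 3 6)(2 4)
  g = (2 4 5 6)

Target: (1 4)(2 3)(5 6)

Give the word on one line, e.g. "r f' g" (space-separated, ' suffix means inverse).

  after r': (1 6 3 2 5)
  after g: (1 2 6 3 4 5)
  after f': (1 4)(2 3)(5 6)

r' g f'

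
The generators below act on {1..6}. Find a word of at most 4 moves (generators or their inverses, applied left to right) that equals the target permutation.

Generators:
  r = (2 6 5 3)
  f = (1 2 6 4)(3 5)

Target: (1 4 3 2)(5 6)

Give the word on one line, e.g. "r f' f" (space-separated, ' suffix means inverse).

  after f': (1 4 6 2)(3 5)
  after r': (1 4 2)(3 6)
  after r': (1 4 3 2)(5 6)

f' r' r'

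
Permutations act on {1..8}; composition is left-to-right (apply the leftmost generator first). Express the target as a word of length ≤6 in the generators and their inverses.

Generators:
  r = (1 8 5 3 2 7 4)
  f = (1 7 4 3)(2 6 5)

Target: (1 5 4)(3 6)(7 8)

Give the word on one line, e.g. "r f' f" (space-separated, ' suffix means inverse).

r f' f' r

  after r: (1 8 5 3 2 7 4)
  after f': (1 8 6 2)(3 5 4)
  after f': (1 8 2 3 6 5 7)
  after r: (1 5 4)(3 6)(7 8)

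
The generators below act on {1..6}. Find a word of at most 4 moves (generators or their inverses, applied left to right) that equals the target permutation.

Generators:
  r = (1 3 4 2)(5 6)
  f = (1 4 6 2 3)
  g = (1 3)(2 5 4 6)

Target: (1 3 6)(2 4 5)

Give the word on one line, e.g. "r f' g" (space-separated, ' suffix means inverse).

  after g: (1 3)(2 5 4 6)
  after f: (2 5 6 3 4)
  after g: (1 3 6)(2 4 5)

g f g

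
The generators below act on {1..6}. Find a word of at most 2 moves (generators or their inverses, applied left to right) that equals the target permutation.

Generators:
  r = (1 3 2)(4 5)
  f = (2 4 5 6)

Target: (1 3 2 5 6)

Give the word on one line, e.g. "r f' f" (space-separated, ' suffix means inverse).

  after f: (2 4 5 6)
  after r: (1 3 2 5 6)

f r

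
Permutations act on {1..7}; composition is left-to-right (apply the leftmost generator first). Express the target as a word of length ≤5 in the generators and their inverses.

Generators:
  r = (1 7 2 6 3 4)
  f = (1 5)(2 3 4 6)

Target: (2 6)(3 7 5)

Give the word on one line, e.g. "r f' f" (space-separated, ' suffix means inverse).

f' r' f'

  after f': (1 5)(2 6 4 3)
  after r': (1 5 4 6 3 7)
  after f': (2 6)(3 7 5)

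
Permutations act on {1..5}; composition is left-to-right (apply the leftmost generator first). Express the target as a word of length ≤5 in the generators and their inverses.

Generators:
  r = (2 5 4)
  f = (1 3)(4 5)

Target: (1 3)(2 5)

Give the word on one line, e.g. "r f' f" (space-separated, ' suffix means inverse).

r r f

  after r: (2 5 4)
  after r: (2 4 5)
  after f: (1 3)(2 5)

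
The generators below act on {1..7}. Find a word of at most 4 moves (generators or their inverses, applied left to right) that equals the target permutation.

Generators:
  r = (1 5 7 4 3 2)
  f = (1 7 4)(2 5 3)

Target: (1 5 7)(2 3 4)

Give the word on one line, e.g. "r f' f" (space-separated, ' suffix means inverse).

  after f: (1 7 4)(2 5 3)
  after r: (1 4 5 2 7 3)
  after f: (2 4 3 7)
  after r: (1 5 7)(2 3 4)

f r f r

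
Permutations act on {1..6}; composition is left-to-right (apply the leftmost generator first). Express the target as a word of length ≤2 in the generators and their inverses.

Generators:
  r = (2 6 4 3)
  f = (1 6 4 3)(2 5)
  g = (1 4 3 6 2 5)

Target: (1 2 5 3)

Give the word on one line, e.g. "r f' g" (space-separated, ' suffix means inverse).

f r'

  after f: (1 6 4 3)(2 5)
  after r': (1 2 5 3)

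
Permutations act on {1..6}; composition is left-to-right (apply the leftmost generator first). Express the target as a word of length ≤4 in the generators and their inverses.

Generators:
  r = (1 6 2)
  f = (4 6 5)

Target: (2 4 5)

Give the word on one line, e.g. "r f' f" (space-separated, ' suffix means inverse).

r' f' r

  after r': (1 2 6)
  after f': (1 2 4 5 6)
  after r: (2 4 5)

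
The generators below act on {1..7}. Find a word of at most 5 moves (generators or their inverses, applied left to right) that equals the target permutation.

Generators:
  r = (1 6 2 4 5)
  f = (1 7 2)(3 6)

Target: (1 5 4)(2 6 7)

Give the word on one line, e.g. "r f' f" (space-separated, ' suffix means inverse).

r' f' f'

  after r': (1 5 4 2 6)
  after f': (1 5 4 7)(2 3 6)
  after f': (1 5 4)(2 6 7)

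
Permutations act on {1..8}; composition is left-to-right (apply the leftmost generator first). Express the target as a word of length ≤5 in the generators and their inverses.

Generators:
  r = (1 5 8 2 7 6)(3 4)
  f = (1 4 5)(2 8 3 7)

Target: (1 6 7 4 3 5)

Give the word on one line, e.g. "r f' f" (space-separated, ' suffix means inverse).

f f f r'

  after f: (1 4 5)(2 8 3 7)
  after f: (1 5 4)(2 3)(7 8)
  after f: (2 7 3 8)
  after r': (1 6 7 4 3 5)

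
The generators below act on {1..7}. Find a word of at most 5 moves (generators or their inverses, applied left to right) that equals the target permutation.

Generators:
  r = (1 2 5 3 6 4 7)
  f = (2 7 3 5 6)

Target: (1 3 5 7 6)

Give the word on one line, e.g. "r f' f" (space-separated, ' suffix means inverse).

  after f: (2 7 3 5 6)
  after r: (1 2)(4 7 6 5)
  after f': (1 6 3 7 5 4 2)
  after f': (1 5 4 6 7 3 2)
  after r: (1 3 5 7 6)

f r f' f' r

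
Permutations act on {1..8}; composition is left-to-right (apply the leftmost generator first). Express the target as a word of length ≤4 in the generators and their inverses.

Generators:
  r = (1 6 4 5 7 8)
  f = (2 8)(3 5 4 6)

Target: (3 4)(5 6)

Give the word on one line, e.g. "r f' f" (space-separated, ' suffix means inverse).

f' f'

  after f': (2 8)(3 6 4 5)
  after f': (3 4)(5 6)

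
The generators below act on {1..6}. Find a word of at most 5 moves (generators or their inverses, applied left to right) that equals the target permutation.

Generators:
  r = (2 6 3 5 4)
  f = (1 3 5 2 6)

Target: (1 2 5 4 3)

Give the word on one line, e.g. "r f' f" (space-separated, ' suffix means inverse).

  after r: (2 6 3 5 4)
  after f': (1 6)(4 5)
  after f': (1 2 5 4 3)

r f' f'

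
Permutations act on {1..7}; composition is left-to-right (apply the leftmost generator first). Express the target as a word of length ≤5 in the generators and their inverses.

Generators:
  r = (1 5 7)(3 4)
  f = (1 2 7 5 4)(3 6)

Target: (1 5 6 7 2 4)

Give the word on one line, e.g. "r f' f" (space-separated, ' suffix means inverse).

f r' f r r

  after f: (1 2 7 5 4)(3 6)
  after r': (1 2 5 3 6 4 7)
  after f: (1 7 2 4 5 6)
  after r: (2 3 4 7)(5 6)
  after r: (1 5 6 7 2 4)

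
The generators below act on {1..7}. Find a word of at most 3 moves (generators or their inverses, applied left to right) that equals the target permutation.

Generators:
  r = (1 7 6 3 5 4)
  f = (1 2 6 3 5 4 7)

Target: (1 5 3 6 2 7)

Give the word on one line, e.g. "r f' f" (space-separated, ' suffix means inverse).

  after r: (1 7 6 3 5 4)
  after f': (1 4 7 2)
  after f': (1 5 3 6 2 7)

r f' f'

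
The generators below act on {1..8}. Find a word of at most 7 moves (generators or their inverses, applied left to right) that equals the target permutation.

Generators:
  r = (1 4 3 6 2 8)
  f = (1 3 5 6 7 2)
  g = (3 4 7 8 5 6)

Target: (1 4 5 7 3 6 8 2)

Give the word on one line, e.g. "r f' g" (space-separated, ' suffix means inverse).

g r f r g

  after g: (3 4 7 8 5 6)
  after r: (1 4 7)(2 8 5)
  after f: (1 4 2 8 6 7 3 5)
  after r: (1 3 5 4 8 2)(6 7)
  after g: (1 4 5 7 3 6 8 2)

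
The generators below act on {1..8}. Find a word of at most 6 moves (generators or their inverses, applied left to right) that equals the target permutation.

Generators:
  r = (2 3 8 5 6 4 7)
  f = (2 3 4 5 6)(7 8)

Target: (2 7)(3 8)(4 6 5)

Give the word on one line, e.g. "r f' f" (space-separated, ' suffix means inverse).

  after r': (2 7 4 6 5 8 3)
  after f': (2 8)(3 6 4 5 7)
  after r: (2 5)(3 4 6 7 8)
  after f': (2 4 5 6 8)
  after r: (2 7)(3 8)(4 6 5)

r' f' r f' r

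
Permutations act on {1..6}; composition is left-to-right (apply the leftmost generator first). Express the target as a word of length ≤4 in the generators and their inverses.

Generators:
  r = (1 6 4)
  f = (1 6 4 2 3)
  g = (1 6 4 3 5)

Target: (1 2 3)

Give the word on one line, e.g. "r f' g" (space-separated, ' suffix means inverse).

r' f

  after r': (1 4 6)
  after f: (1 2 3)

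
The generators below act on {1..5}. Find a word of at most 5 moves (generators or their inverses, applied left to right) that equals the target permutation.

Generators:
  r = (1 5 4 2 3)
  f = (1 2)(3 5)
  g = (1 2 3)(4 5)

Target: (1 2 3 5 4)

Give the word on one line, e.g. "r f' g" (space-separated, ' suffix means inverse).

  after r': (1 3 2 4 5)
  after r': (1 2 5 3 4)
  after g: (1 3 5)(2 4)
  after r: (3 4)
  after g: (1 2 3 5 4)

r' r' g r g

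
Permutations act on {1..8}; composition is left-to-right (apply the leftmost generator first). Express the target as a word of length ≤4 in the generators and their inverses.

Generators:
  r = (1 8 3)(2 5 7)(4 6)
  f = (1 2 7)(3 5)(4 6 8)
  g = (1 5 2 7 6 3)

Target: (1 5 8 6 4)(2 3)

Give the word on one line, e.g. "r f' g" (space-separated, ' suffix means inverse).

f' r r

  after f': (1 7 2)(3 5)(4 8 6)
  after r: (1 2 8 4 3 7 5)
  after r: (1 5 8 6 4)(2 3)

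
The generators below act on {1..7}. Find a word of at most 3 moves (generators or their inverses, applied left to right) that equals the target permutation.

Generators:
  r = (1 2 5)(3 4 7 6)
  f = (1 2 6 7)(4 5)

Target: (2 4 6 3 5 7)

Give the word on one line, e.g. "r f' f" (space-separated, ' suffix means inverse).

r f'

  after r: (1 2 5)(3 4 7 6)
  after f': (2 4 6 3 5 7)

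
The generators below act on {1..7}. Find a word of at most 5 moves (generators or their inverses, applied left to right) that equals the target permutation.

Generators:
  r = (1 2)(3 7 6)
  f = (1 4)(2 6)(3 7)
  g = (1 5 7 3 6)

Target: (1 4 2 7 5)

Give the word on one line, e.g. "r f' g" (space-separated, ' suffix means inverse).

  after f: (1 4)(2 6)(3 7)
  after r: (1 4 2 3 6)
  after g': (1 4 2 7 5)

f r g'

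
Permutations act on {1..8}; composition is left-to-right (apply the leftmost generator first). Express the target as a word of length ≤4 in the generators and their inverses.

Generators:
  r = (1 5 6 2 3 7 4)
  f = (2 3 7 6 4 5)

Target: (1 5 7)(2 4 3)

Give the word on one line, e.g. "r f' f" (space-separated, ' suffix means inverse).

f f r

  after f: (2 3 7 6 4 5)
  after f: (2 7 4)(3 6 5)
  after r: (1 5 7)(2 4 3)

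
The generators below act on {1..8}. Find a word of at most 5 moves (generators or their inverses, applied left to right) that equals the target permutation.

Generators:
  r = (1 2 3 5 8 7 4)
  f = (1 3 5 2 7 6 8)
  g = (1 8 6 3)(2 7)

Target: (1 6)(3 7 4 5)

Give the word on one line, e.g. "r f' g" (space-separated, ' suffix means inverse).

  after r: (1 2 3 5 8 7 4)
  after f: (1 7 4 3 2 5)(6 8)
  after f: (1 6)(3 7 4 5)

r f f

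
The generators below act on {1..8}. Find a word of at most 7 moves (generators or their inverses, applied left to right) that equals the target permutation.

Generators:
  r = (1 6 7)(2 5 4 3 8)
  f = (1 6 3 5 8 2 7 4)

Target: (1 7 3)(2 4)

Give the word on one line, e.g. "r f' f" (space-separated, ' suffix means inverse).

f r f f r'

  after f: (1 6 3 5 8 2 7 4)
  after r: (1 7 3 4 6 8 5 2)
  after f: (1 4 3)(2 6)(5 7)
  after f: (2 3 6 7 8)(4 5)
  after r': (1 7 3)(2 4)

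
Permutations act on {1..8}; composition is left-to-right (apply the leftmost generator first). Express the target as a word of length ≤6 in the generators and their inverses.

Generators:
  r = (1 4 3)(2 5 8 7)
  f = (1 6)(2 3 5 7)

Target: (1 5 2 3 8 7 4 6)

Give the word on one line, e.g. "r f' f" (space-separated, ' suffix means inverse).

  after f': (1 6)(2 7 5 3)
  after f': (2 5)(3 7)
  after r': (1 3 8 5 7 4)
  after f: (1 5 2 3 8 7 4 6)

f' f' r' f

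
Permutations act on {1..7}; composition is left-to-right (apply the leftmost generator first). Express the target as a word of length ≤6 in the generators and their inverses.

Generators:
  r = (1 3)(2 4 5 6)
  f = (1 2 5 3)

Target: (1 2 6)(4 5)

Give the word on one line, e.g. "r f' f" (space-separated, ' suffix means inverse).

r f' r r

  after r: (1 3)(2 4 5 6)
  after f': (1 5 6)(2 4)
  after r: (1 6 3)(2 5)
  after r: (1 2 6)(4 5)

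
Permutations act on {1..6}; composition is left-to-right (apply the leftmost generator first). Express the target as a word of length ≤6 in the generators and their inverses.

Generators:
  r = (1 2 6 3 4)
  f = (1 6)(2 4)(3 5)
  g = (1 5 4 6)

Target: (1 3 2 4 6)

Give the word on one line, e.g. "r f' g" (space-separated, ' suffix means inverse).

  after r': (1 4 3 6 2)
  after f': (1 2 6 4 5 3)
  after f': (1 4 3 6 2)
  after r': (1 3 2 4 6)

r' f' f' r'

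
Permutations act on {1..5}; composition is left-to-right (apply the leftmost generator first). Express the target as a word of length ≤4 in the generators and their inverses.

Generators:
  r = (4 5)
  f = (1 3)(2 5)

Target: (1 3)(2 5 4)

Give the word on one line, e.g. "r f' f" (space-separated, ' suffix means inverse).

  after r: (4 5)
  after f: (1 3)(2 5 4)

r f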